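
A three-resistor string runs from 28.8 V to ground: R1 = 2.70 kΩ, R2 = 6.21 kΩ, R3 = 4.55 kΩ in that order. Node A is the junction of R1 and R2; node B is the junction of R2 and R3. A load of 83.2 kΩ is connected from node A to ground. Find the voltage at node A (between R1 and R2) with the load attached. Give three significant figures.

Below node A the series string R2+R3 = 10.76 kΩ sits in parallel with the 83.2 kΩ load: 9.528 kΩ.
V_A = 28.8 × 9.528/(2.70 + 9.528) = 22.4 V.

V ≈ 22.4 V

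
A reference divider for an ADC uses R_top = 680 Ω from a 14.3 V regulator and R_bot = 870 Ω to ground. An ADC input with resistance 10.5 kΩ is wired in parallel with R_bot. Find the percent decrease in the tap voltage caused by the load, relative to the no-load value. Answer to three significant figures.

3.51 %

The divider's output (Thévenin) resistance is R_top‖R_bot = 381.7 Ω.
Fractional drop under load = R_th/(R_th + R_L) = 381.7 / (381.7 + 10500) = 0.03508.
So the output falls by 3.51 %.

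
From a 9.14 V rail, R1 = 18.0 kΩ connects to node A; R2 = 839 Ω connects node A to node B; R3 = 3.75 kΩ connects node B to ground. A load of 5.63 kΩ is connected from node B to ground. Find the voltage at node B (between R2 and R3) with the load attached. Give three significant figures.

V ≈ 0.975 V

At node B, R3 is in parallel with the load: R3‖R_L = 2251 Ω.
Below node A the resistance is R2 + (R3‖R_L) = 3090 Ω, so V_A = 9.14 × 3090/21090 = 1.339 V.
Then V_B = V_A × (R3‖R_L)/(R2 + R3‖R_L) = 1.339 × 2251/3090 = 0.975 V.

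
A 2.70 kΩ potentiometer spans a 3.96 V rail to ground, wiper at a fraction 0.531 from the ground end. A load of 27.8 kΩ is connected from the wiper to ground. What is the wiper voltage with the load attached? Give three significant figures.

V ≈ 2.05 V

The wiper splits the pot into (1−α)R = 1.266 kΩ above and αR = 1.434 kΩ below.
Lower section ‖ load = 1.363 kΩ.
V_wiper = 3.96 × 1.363/(1.266 + 1.363) = 2.05 V.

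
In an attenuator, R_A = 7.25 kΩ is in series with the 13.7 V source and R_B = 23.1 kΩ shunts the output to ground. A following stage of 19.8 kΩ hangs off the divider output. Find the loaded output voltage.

The load sits in parallel with R_B: R_B‖R_L = (23.1 × 19.8) / (23.1 + 19.8) = 10.66 kΩ.
V_out = 13.7 × 10.66 / (7.25 + 10.66) = 13.7 × 10.66/17.91 = 8.15 V.

V_out ≈ 8.15 V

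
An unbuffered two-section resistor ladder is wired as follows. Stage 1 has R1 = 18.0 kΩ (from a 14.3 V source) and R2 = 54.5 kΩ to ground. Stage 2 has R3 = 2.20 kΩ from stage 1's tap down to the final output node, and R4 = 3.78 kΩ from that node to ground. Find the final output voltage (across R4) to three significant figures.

V_out ≈ 2.08 V

Stage 2 presents R3+R4 = 5.980 kΩ as a load on stage 1's tap.
Stage 1's lower leg becomes R2‖(R3+R4) = 5.389 kΩ, so V_mid = 14.3 × 5.389/23.39 = 3.295 V.
Stage 2 is itself unloaded: V_out = V_mid × R4/(R3+R4) = 3.295 × 3.78/5.980 = 2.08 V.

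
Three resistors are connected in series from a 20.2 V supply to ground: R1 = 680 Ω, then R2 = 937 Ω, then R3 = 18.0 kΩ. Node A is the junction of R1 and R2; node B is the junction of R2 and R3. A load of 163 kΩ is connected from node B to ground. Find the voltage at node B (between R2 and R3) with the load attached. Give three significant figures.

At node B, R3 is in parallel with the load: R3‖R_L = 16210 Ω.
Below node A the resistance is R2 + (R3‖R_L) = 17150 Ω, so V_A = 20.2 × 17150/17830 = 19.43 V.
Then V_B = V_A × (R3‖R_L)/(R2 + R3‖R_L) = 19.43 × 16210/17150 = 18.4 V.

V ≈ 18.4 V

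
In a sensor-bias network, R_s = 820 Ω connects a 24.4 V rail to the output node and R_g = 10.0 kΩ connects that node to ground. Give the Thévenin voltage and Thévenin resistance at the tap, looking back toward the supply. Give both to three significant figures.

V_th is the open-circuit tap voltage: 24.4 × 10000/(820 + 10000) = 22.6 V.
With the supply zeroed, R_s and R_g appear in parallel from the tap: R_th = R_s‖R_g = (820 × 10000)/10820 = 758 Ω.

V_th = 22.6 V, R_th = 758 Ω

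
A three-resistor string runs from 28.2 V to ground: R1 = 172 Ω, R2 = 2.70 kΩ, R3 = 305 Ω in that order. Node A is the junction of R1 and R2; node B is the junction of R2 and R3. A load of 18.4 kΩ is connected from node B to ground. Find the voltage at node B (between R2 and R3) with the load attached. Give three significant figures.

V ≈ 2.67 V

At node B, R3 is in parallel with the load: R3‖R_L = 300.0 Ω.
Below node A the resistance is R2 + (R3‖R_L) = 3000 Ω, so V_A = 28.2 × 3000/3172 = 26.67 V.
Then V_B = V_A × (R3‖R_L)/(R2 + R3‖R_L) = 26.67 × 300.0/3000 = 2.67 V.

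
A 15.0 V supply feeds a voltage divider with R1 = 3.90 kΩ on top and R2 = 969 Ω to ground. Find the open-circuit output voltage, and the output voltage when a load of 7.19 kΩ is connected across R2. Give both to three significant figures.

Open-circuit: V = 15.0 × 969/(3900 + 969) = 2.99 V.
With the load, R2 becomes R2‖R_L = 853.9 Ω, so V = 15.0 × 853.9/4754 = 2.69 V.

Unloaded: 2.99 V; loaded: 2.69 V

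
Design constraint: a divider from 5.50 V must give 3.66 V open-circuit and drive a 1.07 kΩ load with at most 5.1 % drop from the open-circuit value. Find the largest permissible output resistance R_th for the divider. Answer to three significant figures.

Loading drop = R_th/(R_th + R_L) ≤ 0.0510, so R_th ≤ R_L · ε/(1−ε) = 1.07 kΩ × 0.0510/0.9490 = 57.5 Ω.

R_th ≤ 57.5 Ω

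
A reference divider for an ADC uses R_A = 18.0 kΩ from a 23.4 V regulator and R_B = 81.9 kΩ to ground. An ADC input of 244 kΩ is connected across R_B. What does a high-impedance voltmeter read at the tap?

The load sits in parallel with R_B: R_B‖R_L = (81.9 × 244) / (81.9 + 244) = 61.32 kΩ.
V_out = 23.4 × 61.32 / (18.0 + 61.32) = 23.4 × 61.32/79.32 = 18.1 V.
(Unloaded it would have been 19.2 V.)

V_out ≈ 18.1 V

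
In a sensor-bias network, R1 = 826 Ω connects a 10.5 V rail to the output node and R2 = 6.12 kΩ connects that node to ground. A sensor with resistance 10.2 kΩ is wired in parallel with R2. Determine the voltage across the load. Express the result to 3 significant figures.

The load sits in parallel with R2: R2‖R_L = (6120 × 10200) / (6120 + 10200) = 3825 Ω.
V_out = 10.5 × 3825 / (826 + 3825) = 10.5 × 3825/4651 = 8.64 V.
(Unloaded it would have been 9.25 V.)

V_out ≈ 8.64 V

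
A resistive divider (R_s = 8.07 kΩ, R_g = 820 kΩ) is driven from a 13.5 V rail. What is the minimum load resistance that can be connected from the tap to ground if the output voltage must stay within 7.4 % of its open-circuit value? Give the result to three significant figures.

R_L(min) ≈ 100 kΩ

Output resistance R_th = R_s‖R_g = (8.07 × 820)/828.1 = 7.991 kΩ.
The fractional drop is R_th/(R_th + R_L); requiring this ≤ 0.0740 gives R_L ≥ R_th(1/0.0740 − 1) = 7.991 × 12.51 = 100 kΩ.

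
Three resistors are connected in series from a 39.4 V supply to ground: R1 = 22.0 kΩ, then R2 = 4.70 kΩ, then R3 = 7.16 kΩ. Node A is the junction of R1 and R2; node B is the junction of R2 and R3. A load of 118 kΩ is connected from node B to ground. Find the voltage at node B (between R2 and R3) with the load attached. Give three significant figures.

At node B, R3 is in parallel with the load: R3‖R_L = 6.750 kΩ.
Below node A the resistance is R2 + (R3‖R_L) = 11.45 kΩ, so V_A = 39.4 × 11.45/33.45 = 13.49 V.
Then V_B = V_A × (R3‖R_L)/(R2 + R3‖R_L) = 13.49 × 6.750/11.45 = 7.95 V.

V ≈ 7.95 V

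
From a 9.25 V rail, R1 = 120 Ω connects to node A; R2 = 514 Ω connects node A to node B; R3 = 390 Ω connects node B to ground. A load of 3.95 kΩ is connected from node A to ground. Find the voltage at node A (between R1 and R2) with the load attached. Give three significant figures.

Below node A the series string R2+R3 = 904.0 Ω sits in parallel with the 3950 Ω load: 735.6 Ω.
V_A = 9.25 × 735.6/(120 + 735.6) = 7.95 V.

V ≈ 7.95 V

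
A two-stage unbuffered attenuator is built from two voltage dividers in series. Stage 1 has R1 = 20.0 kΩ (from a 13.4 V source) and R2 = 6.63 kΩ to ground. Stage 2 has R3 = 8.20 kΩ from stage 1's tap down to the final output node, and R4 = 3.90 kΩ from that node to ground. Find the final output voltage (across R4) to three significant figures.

Stage 2 presents R3+R4 = 12.10 kΩ as a load on stage 1's tap.
Stage 1's lower leg becomes R2‖(R3+R4) = 4.283 kΩ, so V_mid = 13.4 × 4.283/24.28 = 2.364 V.
Stage 2 is itself unloaded: V_out = V_mid × R4/(R3+R4) = 2.364 × 3.90/12.10 = 0.762 V.

V_out ≈ 0.762 V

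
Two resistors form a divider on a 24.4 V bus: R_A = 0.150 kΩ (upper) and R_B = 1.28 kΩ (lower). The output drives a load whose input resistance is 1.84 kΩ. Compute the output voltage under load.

V_out ≈ 20.4 V

The load sits in parallel with R_B: R_B‖R_L = (1280 × 1840) / (1280 + 1840) = 754.9 Ω.
V_out = 24.4 × 754.9 / (150 + 754.9) = 24.4 × 754.9/904.9 = 20.4 V.
(Unloaded it would have been 21.8 V.)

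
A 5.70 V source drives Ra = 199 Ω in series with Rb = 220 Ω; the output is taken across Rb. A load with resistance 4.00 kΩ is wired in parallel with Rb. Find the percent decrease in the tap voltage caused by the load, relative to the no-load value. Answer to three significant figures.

The divider's output (Thévenin) resistance is Ra‖Rb = 104.5 Ω.
Fractional drop under load = R_th/(R_th + R_L) = 104.5 / (104.5 + 4000) = 0.02546.
So the output falls by 2.55 %.

2.55 %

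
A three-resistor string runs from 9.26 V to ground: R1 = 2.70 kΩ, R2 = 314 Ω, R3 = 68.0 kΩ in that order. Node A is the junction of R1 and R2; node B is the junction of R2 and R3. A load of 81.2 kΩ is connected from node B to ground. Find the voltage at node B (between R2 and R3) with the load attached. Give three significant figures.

V ≈ 8.56 V

At node B, R3 is in parallel with the load: R3‖R_L = 37010 Ω.
Below node A the resistance is R2 + (R3‖R_L) = 37320 Ω, so V_A = 9.26 × 37320/40020 = 8.635 V.
Then V_B = V_A × (R3‖R_L)/(R2 + R3‖R_L) = 8.635 × 37010/37320 = 8.56 V.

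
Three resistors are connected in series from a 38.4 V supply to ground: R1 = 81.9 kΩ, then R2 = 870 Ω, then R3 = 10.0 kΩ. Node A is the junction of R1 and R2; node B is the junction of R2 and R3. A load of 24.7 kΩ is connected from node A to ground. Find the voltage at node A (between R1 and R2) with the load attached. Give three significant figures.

V ≈ 3.24 V

Below node A the series string R2+R3 = 10870 Ω sits in parallel with the 24700 Ω load: 7548 Ω.
V_A = 38.4 × 7548/(81900 + 7548) = 3.24 V.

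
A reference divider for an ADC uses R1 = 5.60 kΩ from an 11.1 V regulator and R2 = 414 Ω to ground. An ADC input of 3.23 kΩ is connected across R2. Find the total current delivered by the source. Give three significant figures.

I ≈ 1.86 mA

R2‖R_L = 367.0 Ω, so the source sees R1 + R2‖R_L = 5967 Ω.
I = 11.1 V / 5967 Ω = 1.86 mA.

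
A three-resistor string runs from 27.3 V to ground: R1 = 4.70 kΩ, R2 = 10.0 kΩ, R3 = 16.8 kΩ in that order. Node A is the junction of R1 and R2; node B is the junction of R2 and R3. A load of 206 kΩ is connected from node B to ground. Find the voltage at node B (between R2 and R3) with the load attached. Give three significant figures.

At node B, R3 is in parallel with the load: R3‖R_L = 15.53 kΩ.
Below node A the resistance is R2 + (R3‖R_L) = 25.53 kΩ, so V_A = 27.3 × 25.53/30.23 = 23.06 V.
Then V_B = V_A × (R3‖R_L)/(R2 + R3‖R_L) = 23.06 × 15.53/25.53 = 14.0 V.

V ≈ 14.0 V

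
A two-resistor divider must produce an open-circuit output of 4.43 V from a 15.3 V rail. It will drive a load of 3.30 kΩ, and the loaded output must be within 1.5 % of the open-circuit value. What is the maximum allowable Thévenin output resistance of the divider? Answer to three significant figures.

Loading drop = R_th/(R_th + R_L) ≤ 0.0150, so R_th ≤ R_L · ε/(1−ε) = 3.30 kΩ × 0.0150/0.9850 = 50.3 Ω.
(Any R1, R2 with R2/(R1+R2) = 0.290 and R1‖R2 ≤ 50.3 Ω will meet the spec.)

R_th ≤ 50.3 Ω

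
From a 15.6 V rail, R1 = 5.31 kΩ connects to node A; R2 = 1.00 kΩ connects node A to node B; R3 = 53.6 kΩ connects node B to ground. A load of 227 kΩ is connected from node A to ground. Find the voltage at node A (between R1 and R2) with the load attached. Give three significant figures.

V ≈ 13.9 V

Below node A the series string R2+R3 = 54.60 kΩ sits in parallel with the 227 kΩ load: 44.01 kΩ.
V_A = 15.6 × 44.01/(5.31 + 44.01) = 13.9 V.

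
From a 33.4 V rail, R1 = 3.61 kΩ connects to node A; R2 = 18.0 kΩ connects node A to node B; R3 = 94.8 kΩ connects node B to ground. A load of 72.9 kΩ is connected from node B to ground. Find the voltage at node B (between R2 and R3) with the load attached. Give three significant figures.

At node B, R3 is in parallel with the load: R3‖R_L = 41.21 kΩ.
Below node A the resistance is R2 + (R3‖R_L) = 59.21 kΩ, so V_A = 33.4 × 59.21/62.82 = 31.48 V.
Then V_B = V_A × (R3‖R_L)/(R2 + R3‖R_L) = 31.48 × 41.21/59.21 = 21.9 V.

V ≈ 21.9 V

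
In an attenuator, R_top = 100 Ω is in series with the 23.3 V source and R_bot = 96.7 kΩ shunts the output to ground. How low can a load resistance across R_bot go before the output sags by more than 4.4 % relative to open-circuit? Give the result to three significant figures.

R_L(min) ≈ 2.17 kΩ

Output resistance R_th = R_top‖R_bot = (100 × 96700)/96800 = 99.90 Ω.
The fractional drop is R_th/(R_th + R_L); requiring this ≤ 0.0440 gives R_L ≥ R_th(1/0.0440 − 1) = 99.90 × 21.73 = 2.17 kΩ.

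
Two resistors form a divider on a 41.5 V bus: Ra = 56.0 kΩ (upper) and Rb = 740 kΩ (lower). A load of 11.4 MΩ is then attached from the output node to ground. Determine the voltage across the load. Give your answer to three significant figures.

The load sits in parallel with Rb: Rb‖R_L = (740 × 11400) / (740 + 11400) = 694.9 kΩ.
V_out = 41.5 × 694.9 / (56.0 + 694.9) = 41.5 × 694.9/750.9 = 38.4 V.
(Unloaded it would have been 38.6 V.)

V_out ≈ 38.4 V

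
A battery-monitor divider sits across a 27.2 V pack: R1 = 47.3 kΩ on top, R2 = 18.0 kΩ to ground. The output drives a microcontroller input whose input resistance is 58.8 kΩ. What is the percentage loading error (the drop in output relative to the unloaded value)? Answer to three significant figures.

Unloaded V = 27.2 × 18.0/65.30 = 7.498 V.
Loaded: R2‖R_L = 13.78 kΩ, giving V = 27.2 × 13.78/61.08 = 6.137 V.
Drop = (7.498 − 6.137) / 7.498 = 18.1 %.

18.1 %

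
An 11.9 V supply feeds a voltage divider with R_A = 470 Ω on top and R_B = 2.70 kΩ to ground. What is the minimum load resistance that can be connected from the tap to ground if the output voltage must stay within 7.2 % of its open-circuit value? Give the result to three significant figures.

R_L(min) ≈ 5.16 kΩ

Output resistance R_th = R_A‖R_B = (470 × 2700)/3170 = 400.3 Ω.
The fractional drop is R_th/(R_th + R_L); requiring this ≤ 0.0720 gives R_L ≥ R_th(1/0.0720 − 1) = 400.3 × 12.89 = 5.16 kΩ.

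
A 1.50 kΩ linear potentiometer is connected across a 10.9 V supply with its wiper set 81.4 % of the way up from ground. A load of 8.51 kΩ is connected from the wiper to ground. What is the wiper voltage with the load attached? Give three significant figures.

V ≈ 8.64 V

The wiper splits the pot into (1−α)R = 279.0 Ω above and αR = 1221 Ω below.
Lower section ‖ load = 1068 Ω.
V_wiper = 10.9 × 1068/(279.0 + 1068) = 8.64 V.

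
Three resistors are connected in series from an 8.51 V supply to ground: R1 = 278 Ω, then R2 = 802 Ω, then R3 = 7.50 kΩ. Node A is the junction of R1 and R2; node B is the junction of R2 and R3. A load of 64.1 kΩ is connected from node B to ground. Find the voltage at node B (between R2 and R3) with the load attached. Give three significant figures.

V ≈ 7.33 V

At node B, R3 is in parallel with the load: R3‖R_L = 6714 Ω.
Below node A the resistance is R2 + (R3‖R_L) = 7516 Ω, so V_A = 8.51 × 7516/7794 = 8.206 V.
Then V_B = V_A × (R3‖R_L)/(R2 + R3‖R_L) = 8.206 × 6714/7516 = 7.33 V.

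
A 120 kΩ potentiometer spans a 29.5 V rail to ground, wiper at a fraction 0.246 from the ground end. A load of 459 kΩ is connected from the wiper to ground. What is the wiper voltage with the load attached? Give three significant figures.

The wiper splits the pot into (1−α)R = 90.48 kΩ above and αR = 29.52 kΩ below.
Lower section ‖ load = 27.74 kΩ.
V_wiper = 29.5 × 27.74/(90.48 + 27.74) = 6.92 V.

V ≈ 6.92 V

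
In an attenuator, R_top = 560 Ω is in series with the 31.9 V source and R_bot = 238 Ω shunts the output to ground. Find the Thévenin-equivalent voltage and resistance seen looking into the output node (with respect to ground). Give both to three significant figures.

V_th is the open-circuit tap voltage: 31.9 × 238/(560 + 238) = 9.51 V.
With the supply zeroed, R_top and R_bot appear in parallel from the tap: R_th = R_top‖R_bot = (560 × 238)/798.0 = 167 Ω.

V_th = 9.51 V, R_th = 167 Ω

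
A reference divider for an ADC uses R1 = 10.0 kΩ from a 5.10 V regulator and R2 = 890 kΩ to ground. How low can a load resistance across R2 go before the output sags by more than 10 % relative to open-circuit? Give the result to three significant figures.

Output resistance R_th = R1‖R2 = (10.0 × 890)/900.0 = 9.889 kΩ.
The fractional drop is R_th/(R_th + R_L); requiring this ≤ 0.100 gives R_L ≥ R_th(1/0.100 − 1) = 9.889 × 9.000 = 89.0 kΩ.

R_L(min) ≈ 89.0 kΩ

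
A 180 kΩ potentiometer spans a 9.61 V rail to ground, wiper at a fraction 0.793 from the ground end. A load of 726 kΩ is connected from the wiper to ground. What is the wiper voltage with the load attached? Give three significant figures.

The wiper splits the pot into (1−α)R = 37.26 kΩ above and αR = 142.7 kΩ below.
Lower section ‖ load = 119.3 kΩ.
V_wiper = 9.61 × 119.3/(37.26 + 119.3) = 7.32 V.

V ≈ 7.32 V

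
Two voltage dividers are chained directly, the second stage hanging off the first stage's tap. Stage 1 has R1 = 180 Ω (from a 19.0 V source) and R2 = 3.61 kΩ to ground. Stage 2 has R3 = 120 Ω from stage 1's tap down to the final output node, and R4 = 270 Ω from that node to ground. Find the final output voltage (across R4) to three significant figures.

V_out ≈ 8.70 V

Stage 2 presents R3+R4 = 390.0 Ω as a load on stage 1's tap.
Stage 1's lower leg becomes R2‖(R3+R4) = 352.0 Ω, so V_mid = 19.0 × 352.0/532.0 = 12.57 V.
Stage 2 is itself unloaded: V_out = V_mid × R4/(R3+R4) = 12.57 × 270/390.0 = 8.70 V.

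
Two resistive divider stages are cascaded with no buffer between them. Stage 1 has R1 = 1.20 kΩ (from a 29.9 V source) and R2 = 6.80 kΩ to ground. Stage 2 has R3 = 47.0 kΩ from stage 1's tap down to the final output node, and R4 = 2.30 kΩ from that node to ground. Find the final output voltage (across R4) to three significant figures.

V_out ≈ 1.16 V

Stage 2 presents R3+R4 = 49.30 kΩ as a load on stage 1's tap.
Stage 1's lower leg becomes R2‖(R3+R4) = 5.976 kΩ, so V_mid = 29.9 × 5.976/7.176 = 24.90 V.
Stage 2 is itself unloaded: V_out = V_mid × R4/(R3+R4) = 24.90 × 2.30/49.30 = 1.16 V.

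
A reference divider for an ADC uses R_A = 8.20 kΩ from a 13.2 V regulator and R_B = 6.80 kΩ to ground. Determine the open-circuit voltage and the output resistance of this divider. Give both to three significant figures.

V_th is the open-circuit tap voltage: 13.2 × 6.80/(8.20 + 6.80) = 5.98 V.
With the supply zeroed, R_A and R_B appear in parallel from the tap: R_th = R_A‖R_B = (8.20 × 6.80)/15.00 = 3.72 kΩ.

V_th = 5.98 V, R_th = 3.72 kΩ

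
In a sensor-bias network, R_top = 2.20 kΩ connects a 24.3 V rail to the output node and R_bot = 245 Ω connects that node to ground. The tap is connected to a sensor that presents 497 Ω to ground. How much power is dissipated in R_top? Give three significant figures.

P ≈ 232 mW

Total resistance from the source is R_top + (R_bot‖R_L) = 2364 Ω, so I = 24.3/2364 Ω = 10.28 mA.
P = I²·R_top = (10.28 mA)² × 2.20 kΩ = 232 mW.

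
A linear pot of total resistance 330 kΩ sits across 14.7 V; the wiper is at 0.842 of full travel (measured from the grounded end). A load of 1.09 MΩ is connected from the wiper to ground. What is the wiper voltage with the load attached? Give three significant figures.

V ≈ 11.9 V

The wiper splits the pot into (1−α)R = 52.14 kΩ above and αR = 277.9 kΩ below.
Lower section ‖ load = 221.4 kΩ.
V_wiper = 14.7 × 221.4/(52.14 + 221.4) = 11.9 V.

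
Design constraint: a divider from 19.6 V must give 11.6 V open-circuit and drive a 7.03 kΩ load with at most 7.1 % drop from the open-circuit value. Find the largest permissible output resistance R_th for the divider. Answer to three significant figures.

Loading drop = R_th/(R_th + R_L) ≤ 0.0710, so R_th ≤ R_L · ε/(1−ε) = 7.03 kΩ × 0.0710/0.9290 = 537 Ω.
(Any R1, R2 with R2/(R1+R2) = 0.592 and R1‖R2 ≤ 537 Ω will meet the spec.)

R_th ≤ 537 Ω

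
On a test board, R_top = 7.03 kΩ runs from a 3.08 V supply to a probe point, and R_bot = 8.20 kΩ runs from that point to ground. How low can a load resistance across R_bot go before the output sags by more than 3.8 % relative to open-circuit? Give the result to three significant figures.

Output resistance R_th = R_top‖R_bot = (7.03 × 8.20)/15.23 = 3.785 kΩ.
The fractional drop is R_th/(R_th + R_L); requiring this ≤ 0.0380 gives R_L ≥ R_th(1/0.0380 − 1) = 3.785 × 25.32 = 95.8 kΩ.

R_L(min) ≈ 95.8 kΩ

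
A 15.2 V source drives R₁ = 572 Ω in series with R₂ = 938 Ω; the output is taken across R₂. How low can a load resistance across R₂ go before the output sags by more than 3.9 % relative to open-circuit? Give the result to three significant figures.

R_L(min) ≈ 8.76 kΩ

Output resistance R_th = R₁‖R₂ = (572 × 938)/1510 = 355.3 Ω.
The fractional drop is R_th/(R_th + R_L); requiring this ≤ 0.0390 gives R_L ≥ R_th(1/0.0390 − 1) = 355.3 × 24.64 = 8.76 kΩ.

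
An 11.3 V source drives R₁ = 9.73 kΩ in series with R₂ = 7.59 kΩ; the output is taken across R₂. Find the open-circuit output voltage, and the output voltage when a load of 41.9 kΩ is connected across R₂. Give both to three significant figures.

Unloaded: 4.95 V; loaded: 4.49 V

Open-circuit: V = 11.3 × 7.59/(9.73 + 7.59) = 4.95 V.
With the load, R₂ becomes R₂‖R_L = 6.426 kΩ, so V = 11.3 × 6.426/16.16 = 4.49 V.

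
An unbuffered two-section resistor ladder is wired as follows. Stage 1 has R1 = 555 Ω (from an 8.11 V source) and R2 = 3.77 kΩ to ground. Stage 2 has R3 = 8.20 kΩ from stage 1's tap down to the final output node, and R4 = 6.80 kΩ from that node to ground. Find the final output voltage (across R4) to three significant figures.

Stage 2 presents R3+R4 = 15000 Ω as a load on stage 1's tap.
Stage 1's lower leg becomes R2‖(R3+R4) = 3013 Ω, so V_mid = 8.11 × 3013/3568 = 6.848 V.
Stage 2 is itself unloaded: V_out = V_mid × R4/(R3+R4) = 6.848 × 6800/15000 = 3.10 V.

V_out ≈ 3.10 V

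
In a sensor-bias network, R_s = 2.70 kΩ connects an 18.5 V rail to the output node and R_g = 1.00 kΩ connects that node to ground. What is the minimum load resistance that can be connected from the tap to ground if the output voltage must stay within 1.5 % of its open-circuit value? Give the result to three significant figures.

R_L(min) ≈ 47.9 kΩ

Output resistance R_th = R_s‖R_g = (2700 × 1000)/3700 = 729.7 Ω.
The fractional drop is R_th/(R_th + R_L); requiring this ≤ 0.0150 gives R_L ≥ R_th(1/0.0150 − 1) = 729.7 × 65.67 = 47.9 kΩ.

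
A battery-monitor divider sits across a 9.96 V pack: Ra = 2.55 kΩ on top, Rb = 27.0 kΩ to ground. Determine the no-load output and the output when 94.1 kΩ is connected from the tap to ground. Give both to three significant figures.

Unloaded: 9.10 V; loaded: 8.88 V

Open-circuit: V = 9.96 × 27.0/(2.55 + 27.0) = 9.10 V.
With the load, Rb becomes Rb‖R_L = 20.98 kΩ, so V = 9.96 × 20.98/23.53 = 8.88 V.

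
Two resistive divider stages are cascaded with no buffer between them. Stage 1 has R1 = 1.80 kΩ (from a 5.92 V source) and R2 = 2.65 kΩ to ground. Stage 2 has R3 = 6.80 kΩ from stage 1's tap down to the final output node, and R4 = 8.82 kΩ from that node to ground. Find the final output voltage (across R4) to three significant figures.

Stage 2 presents R3+R4 = 15.62 kΩ as a load on stage 1's tap.
Stage 1's lower leg becomes R2‖(R3+R4) = 2.266 kΩ, so V_mid = 5.92 × 2.266/4.066 = 3.299 V.
Stage 2 is itself unloaded: V_out = V_mid × R4/(R3+R4) = 3.299 × 8.82/15.62 = 1.86 V.

V_out ≈ 1.86 V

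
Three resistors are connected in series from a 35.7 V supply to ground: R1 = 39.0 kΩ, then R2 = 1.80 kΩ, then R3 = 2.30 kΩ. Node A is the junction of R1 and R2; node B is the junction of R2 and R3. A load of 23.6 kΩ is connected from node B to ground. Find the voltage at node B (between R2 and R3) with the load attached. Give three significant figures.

V ≈ 1.74 V

At node B, R3 is in parallel with the load: R3‖R_L = 2.096 kΩ.
Below node A the resistance is R2 + (R3‖R_L) = 3.896 kΩ, so V_A = 35.7 × 3.896/42.90 = 3.242 V.
Then V_B = V_A × (R3‖R_L)/(R2 + R3‖R_L) = 3.242 × 2.096/3.896 = 1.74 V.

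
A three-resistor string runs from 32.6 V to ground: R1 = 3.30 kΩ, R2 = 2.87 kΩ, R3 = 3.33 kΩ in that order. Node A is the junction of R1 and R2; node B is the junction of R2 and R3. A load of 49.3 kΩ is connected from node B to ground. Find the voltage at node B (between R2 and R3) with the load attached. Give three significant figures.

At node B, R3 is in parallel with the load: R3‖R_L = 3.119 kΩ.
Below node A the resistance is R2 + (R3‖R_L) = 5.989 kΩ, so V_A = 32.6 × 5.989/9.289 = 21.02 V.
Then V_B = V_A × (R3‖R_L)/(R2 + R3‖R_L) = 21.02 × 3.119/5.989 = 10.9 V.

V ≈ 10.9 V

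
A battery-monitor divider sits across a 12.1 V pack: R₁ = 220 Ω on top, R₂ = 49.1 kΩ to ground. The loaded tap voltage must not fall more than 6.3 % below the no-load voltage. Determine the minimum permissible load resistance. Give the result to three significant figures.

Output resistance R_th = R₁‖R₂ = (220 × 49100)/49320 = 219.0 Ω.
The fractional drop is R_th/(R_th + R_L); requiring this ≤ 0.0630 gives R_L ≥ R_th(1/0.0630 − 1) = 219.0 × 14.87 = 3.26 kΩ.

R_L(min) ≈ 3.26 kΩ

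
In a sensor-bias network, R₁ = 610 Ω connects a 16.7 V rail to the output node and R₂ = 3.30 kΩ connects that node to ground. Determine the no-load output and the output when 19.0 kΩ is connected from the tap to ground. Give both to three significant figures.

Unloaded: 14.1 V; loaded: 13.7 V

Open-circuit: V = 16.7 × 3300/(610 + 3300) = 14.1 V.
With the load, R₂ becomes R₂‖R_L = 2812 Ω, so V = 16.7 × 2812/3422 = 13.7 V.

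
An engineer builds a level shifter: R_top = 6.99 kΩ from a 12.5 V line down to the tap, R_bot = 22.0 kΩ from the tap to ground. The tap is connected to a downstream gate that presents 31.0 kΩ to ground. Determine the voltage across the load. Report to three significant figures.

The load sits in parallel with R_bot: R_bot‖R_L = (22.0 × 31.0) / (22.0 + 31.0) = 12.87 kΩ.
V_out = 12.5 × 12.87 / (6.99 + 12.87) = 12.5 × 12.87/19.86 = 8.10 V.

V_out ≈ 8.10 V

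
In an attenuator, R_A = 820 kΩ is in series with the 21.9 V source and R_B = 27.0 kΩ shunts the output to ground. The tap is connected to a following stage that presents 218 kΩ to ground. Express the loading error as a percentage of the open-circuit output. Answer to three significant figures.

The divider's output (Thévenin) resistance is R_A‖R_B = 26.14 kΩ.
Fractional drop under load = R_th/(R_th + R_L) = 26.14 / (26.14 + 218) = 0.1071.
So the output falls by 10.7 %.

10.7 %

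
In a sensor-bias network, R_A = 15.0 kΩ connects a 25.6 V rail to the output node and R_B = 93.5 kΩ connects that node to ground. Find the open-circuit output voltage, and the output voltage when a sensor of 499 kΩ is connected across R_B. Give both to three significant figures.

Unloaded: 22.1 V; loaded: 21.5 V

Open-circuit: V = 25.6 × 93.5/(15.0 + 93.5) = 22.1 V.
With the load, R_B becomes R_B‖R_L = 78.75 kΩ, so V = 25.6 × 78.75/93.75 = 21.5 V.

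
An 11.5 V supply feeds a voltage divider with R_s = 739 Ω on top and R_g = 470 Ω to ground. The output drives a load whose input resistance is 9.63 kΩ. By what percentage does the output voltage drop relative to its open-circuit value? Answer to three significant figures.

2.90 %

The divider's output (Thévenin) resistance is R_s‖R_g = 287.3 Ω.
Fractional drop under load = R_th/(R_th + R_L) = 287.3 / (287.3 + 9630) = 0.02897.
So the output falls by 2.90 %.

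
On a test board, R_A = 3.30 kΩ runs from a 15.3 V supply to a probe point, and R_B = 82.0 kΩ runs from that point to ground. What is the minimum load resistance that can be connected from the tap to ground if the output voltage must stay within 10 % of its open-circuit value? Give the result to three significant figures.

Output resistance R_th = R_A‖R_B = (3.30 × 82.0)/85.30 = 3.172 kΩ.
The fractional drop is R_th/(R_th + R_L); requiring this ≤ 0.100 gives R_L ≥ R_th(1/0.100 − 1) = 3.172 × 9.000 = 28.6 kΩ.

R_L(min) ≈ 28.6 kΩ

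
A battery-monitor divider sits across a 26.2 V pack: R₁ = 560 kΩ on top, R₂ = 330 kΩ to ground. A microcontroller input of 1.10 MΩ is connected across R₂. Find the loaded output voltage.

V_out ≈ 8.17 V

The load sits in parallel with R₂: R₂‖R_L = (330 × 1100) / (330 + 1100) = 253.8 kΩ.
V_out = 26.2 × 253.8 / (560 + 253.8) = 26.2 × 253.8/813.8 = 8.17 V.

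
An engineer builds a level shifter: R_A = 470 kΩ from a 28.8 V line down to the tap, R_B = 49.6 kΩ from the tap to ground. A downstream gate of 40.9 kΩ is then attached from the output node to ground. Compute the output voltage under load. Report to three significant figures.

The load sits in parallel with R_B: R_B‖R_L = (49.6 × 40.9) / (49.6 + 40.9) = 22.42 kΩ.
V_out = 28.8 × 22.42 / (470 + 22.42) = 28.8 × 22.42/492.4 = 1.31 V.

V_out ≈ 1.31 V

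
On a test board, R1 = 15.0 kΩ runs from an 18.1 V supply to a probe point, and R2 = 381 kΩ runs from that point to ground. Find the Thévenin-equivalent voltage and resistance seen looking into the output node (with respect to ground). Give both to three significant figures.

V_th = 17.4 V, R_th = 14.4 kΩ

V_th is the open-circuit tap voltage: 18.1 × 381/(15.0 + 381) = 17.4 V.
With the supply zeroed, R1 and R2 appear in parallel from the tap: R_th = R1‖R2 = (15.0 × 381)/396.0 = 14.4 kΩ.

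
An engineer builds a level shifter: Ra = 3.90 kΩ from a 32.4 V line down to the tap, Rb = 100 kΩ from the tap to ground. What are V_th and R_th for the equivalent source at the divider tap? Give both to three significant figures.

V_th is the open-circuit tap voltage: 32.4 × 100/(3.90 + 100) = 31.2 V.
With the supply zeroed, Ra and Rb appear in parallel from the tap: R_th = Ra‖Rb = (3.90 × 100)/103.9 = 3.75 kΩ.

V_th = 31.2 V, R_th = 3.75 kΩ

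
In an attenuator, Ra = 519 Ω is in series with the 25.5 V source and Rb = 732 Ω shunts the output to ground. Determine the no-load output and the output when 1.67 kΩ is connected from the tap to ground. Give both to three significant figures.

Open-circuit: V = 25.5 × 732/(519 + 732) = 14.9 V.
With the load, Rb becomes Rb‖R_L = 508.9 Ω, so V = 25.5 × 508.9/1028 = 12.6 V.

Unloaded: 14.9 V; loaded: 12.6 V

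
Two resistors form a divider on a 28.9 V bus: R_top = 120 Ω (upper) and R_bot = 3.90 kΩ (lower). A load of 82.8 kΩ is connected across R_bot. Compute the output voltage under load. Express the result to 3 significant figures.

V_out ≈ 28.0 V

The load sits in parallel with R_bot: R_bot‖R_L = (3900 × 82800) / (3900 + 82800) = 3725 Ω.
V_out = 28.9 × 3725 / (120 + 3725) = 28.9 × 3725/3845 = 28.0 V.
(Unloaded it would have been 28.0 V.)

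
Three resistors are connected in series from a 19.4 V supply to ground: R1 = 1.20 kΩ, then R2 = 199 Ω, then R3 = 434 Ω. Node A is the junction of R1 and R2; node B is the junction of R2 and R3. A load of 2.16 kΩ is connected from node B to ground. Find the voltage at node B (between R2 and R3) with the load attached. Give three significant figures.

At node B, R3 is in parallel with the load: R3‖R_L = 361.4 Ω.
Below node A the resistance is R2 + (R3‖R_L) = 560.4 Ω, so V_A = 19.4 × 560.4/1760 = 6.176 V.
Then V_B = V_A × (R3‖R_L)/(R2 + R3‖R_L) = 6.176 × 361.4/560.4 = 3.98 V.

V ≈ 3.98 V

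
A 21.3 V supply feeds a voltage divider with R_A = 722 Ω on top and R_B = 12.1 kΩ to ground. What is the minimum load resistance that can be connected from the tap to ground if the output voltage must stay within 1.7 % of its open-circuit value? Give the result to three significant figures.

R_L(min) ≈ 39.4 kΩ

Output resistance R_th = R_A‖R_B = (722 × 12100)/12820 = 681.3 Ω.
The fractional drop is R_th/(R_th + R_L); requiring this ≤ 0.0170 gives R_L ≥ R_th(1/0.0170 − 1) = 681.3 × 57.82 = 39.4 kΩ.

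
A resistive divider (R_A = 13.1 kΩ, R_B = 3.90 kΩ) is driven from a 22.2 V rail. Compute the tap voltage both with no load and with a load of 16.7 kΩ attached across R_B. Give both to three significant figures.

Open-circuit: V = 22.2 × 3.90/(13.1 + 3.90) = 5.09 V.
With the load, R_B becomes R_B‖R_L = 3.162 kΩ, so V = 22.2 × 3.162/16.26 = 4.32 V.

Unloaded: 5.09 V; loaded: 4.32 V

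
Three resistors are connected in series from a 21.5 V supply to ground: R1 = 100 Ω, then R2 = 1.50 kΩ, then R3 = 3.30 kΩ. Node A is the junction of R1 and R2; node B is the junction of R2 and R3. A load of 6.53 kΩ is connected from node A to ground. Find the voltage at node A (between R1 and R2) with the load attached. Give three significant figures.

V ≈ 20.7 V

Below node A the series string R2+R3 = 4800 Ω sits in parallel with the 6530 Ω load: 2766 Ω.
V_A = 21.5 × 2766/(100 + 2766) = 20.7 V.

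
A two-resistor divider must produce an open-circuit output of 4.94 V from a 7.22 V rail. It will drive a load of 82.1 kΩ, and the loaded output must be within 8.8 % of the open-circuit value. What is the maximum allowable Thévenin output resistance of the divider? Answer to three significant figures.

Loading drop = R_th/(R_th + R_L) ≤ 0.0880, so R_th ≤ R_L · ε/(1−ε) = 82.1 kΩ × 0.0880/0.9120 = 7.92 kΩ.

R_th ≤ 7.92 kΩ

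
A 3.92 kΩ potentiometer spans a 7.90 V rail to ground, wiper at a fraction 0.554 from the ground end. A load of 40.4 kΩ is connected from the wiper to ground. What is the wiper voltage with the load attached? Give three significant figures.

The wiper splits the pot into (1−α)R = 1.748 kΩ above and αR = 2.172 kΩ below.
Lower section ‖ load = 2.061 kΩ.
V_wiper = 7.90 × 2.061/(1.748 + 2.061) = 4.27 V.

V ≈ 4.27 V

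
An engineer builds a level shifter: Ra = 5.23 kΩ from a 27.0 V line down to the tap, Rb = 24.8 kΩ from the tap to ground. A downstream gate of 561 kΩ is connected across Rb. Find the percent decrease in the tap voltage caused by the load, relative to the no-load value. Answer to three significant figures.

The divider's output (Thévenin) resistance is Ra‖Rb = 4.319 kΩ.
Fractional drop under load = R_th/(R_th + R_L) = 4.319 / (4.319 + 561) = 0.007640.
So the output falls by 0.764 %.

0.764 %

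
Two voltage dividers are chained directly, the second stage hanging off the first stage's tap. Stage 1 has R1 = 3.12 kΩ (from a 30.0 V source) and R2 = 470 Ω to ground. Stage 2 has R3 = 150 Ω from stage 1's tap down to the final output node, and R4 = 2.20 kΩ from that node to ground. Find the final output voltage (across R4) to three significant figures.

V_out ≈ 3.13 V

Stage 2 presents R3+R4 = 2350 Ω as a load on stage 1's tap.
Stage 1's lower leg becomes R2‖(R3+R4) = 391.7 Ω, so V_mid = 30.0 × 391.7/3512 = 3.346 V.
Stage 2 is itself unloaded: V_out = V_mid × R4/(R3+R4) = 3.346 × 2200/2350 = 3.13 V.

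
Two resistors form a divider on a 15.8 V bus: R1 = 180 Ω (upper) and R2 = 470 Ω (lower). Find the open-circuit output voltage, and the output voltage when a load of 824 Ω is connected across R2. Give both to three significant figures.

Open-circuit: V = 15.8 × 470/(180 + 470) = 11.4 V.
With the load, R2 becomes R2‖R_L = 299.3 Ω, so V = 15.8 × 299.3/479.3 = 9.87 V.

Unloaded: 11.4 V; loaded: 9.87 V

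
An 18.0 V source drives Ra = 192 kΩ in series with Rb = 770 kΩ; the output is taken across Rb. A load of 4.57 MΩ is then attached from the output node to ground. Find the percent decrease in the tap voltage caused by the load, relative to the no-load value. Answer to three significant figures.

The divider's output (Thévenin) resistance is Ra‖Rb = 153.7 kΩ.
Fractional drop under load = R_th/(R_th + R_L) = 153.7 / (153.7 + 4570) = 0.03253.
So the output falls by 3.25 %.

3.25 %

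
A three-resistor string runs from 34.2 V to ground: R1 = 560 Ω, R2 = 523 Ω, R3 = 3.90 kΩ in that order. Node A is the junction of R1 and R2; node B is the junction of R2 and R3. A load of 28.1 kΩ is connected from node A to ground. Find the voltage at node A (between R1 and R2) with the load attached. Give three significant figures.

V ≈ 29.8 V

Below node A the series string R2+R3 = 4423 Ω sits in parallel with the 28100 Ω load: 3821 Ω.
V_A = 34.2 × 3821/(560 + 3821) = 29.8 V.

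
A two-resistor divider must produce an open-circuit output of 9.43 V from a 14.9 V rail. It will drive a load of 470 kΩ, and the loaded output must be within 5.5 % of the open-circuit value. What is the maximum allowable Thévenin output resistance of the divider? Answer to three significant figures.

R_th ≤ 27.4 kΩ

Loading drop = R_th/(R_th + R_L) ≤ 0.0550, so R_th ≤ R_L · ε/(1−ε) = 470 kΩ × 0.0550/0.9450 = 27.4 kΩ.
(Any R1, R2 with R2/(R1+R2) = 0.633 and R1‖R2 ≤ 27.4 kΩ will meet the spec.)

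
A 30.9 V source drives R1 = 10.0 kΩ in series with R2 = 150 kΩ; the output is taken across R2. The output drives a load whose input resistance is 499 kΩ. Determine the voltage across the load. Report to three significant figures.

V_out ≈ 28.4 V

The load sits in parallel with R2: R2‖R_L = (150 × 499) / (150 + 499) = 115.3 kΩ.
V_out = 30.9 × 115.3 / (10.0 + 115.3) = 30.9 × 115.3/125.3 = 28.4 V.
(Unloaded it would have been 29.0 V.)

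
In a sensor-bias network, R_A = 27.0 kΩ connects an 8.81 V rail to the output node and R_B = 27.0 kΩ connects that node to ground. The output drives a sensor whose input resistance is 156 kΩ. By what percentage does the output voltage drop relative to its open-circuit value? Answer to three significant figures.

7.96 %

The divider's output (Thévenin) resistance is R_A‖R_B = 13.50 kΩ.
Fractional drop under load = R_th/(R_th + R_L) = 13.50 / (13.50 + 156) = 0.07965.
So the output falls by 7.96 %.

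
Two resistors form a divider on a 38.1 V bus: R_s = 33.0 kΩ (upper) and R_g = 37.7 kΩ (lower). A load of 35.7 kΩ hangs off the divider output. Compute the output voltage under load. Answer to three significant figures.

The load sits in parallel with R_g: R_g‖R_L = (37.7 × 35.7) / (37.7 + 35.7) = 18.34 kΩ.
V_out = 38.1 × 18.34 / (33.0 + 18.34) = 38.1 × 18.34/51.34 = 13.6 V.

V_out ≈ 13.6 V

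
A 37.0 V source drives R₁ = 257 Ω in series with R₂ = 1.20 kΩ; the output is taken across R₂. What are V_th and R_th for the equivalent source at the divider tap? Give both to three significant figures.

V_th is the open-circuit tap voltage: 37.0 × 1200/(257 + 1200) = 30.5 V.
With the supply zeroed, R₁ and R₂ appear in parallel from the tap: R_th = R₁‖R₂ = (257 × 1200)/1457 = 212 Ω.

V_th = 30.5 V, R_th = 212 Ω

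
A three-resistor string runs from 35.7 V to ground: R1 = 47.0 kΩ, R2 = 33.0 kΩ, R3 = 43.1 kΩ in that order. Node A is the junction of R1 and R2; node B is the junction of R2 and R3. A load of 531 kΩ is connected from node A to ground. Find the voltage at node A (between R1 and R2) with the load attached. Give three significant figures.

Below node A the series string R2+R3 = 76.10 kΩ sits in parallel with the 531 kΩ load: 66.56 kΩ.
V_A = 35.7 × 66.56/(47.0 + 66.56) = 20.9 V.

V ≈ 20.9 V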